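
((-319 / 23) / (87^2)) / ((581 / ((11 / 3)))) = -121 / 10463229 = -0.00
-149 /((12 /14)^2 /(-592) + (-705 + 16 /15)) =16208220 /76574003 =0.21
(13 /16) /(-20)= -13 /320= -0.04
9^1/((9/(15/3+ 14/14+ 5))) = 11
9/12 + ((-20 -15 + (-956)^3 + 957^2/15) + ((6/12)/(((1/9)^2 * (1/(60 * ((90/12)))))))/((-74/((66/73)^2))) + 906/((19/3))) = -873661851.91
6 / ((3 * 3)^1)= 2 / 3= 0.67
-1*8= -8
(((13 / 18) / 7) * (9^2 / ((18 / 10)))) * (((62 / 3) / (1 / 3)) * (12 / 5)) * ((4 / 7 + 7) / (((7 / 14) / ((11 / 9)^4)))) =2501736952 / 107163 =23345.16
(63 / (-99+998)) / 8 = 63 / 7192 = 0.01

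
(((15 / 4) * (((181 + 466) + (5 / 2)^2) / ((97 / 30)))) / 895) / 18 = 13065 / 277808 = 0.05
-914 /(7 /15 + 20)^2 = -205650 /94249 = -2.18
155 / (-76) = -155 / 76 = -2.04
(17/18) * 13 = 221/18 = 12.28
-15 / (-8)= 15 / 8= 1.88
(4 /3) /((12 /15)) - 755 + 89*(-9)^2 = 19367 /3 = 6455.67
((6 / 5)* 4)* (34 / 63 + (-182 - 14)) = -98512 / 105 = -938.21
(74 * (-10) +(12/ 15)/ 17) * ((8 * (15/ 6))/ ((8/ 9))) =-283032/ 17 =-16648.94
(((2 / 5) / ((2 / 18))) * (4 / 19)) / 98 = 36 / 4655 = 0.01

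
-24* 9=-216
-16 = -16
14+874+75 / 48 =889.56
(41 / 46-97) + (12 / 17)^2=-1271045 / 13294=-95.61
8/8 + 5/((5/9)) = 10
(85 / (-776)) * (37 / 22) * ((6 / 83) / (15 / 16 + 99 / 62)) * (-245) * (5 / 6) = 119431375 / 111321177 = 1.07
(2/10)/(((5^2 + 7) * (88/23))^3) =12167/111652372480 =0.00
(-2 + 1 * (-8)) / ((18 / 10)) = -50 / 9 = -5.56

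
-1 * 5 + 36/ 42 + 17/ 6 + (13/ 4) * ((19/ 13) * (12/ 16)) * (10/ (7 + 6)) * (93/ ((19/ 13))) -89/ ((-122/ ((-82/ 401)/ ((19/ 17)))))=13502446381/ 78079512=172.93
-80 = -80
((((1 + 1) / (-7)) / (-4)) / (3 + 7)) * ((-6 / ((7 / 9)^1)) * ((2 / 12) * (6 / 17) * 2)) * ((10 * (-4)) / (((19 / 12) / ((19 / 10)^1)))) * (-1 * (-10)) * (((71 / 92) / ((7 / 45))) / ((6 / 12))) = 4140720 / 134113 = 30.87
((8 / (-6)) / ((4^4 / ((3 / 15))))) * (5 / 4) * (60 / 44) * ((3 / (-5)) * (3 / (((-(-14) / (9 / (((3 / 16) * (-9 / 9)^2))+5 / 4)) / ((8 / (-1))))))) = -1773 / 19712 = -0.09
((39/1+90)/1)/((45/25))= 215/3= 71.67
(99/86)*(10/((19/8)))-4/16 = 15023/3268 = 4.60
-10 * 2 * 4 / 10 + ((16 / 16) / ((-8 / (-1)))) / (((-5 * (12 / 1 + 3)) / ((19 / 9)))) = -43219 / 5400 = -8.00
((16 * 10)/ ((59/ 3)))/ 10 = 0.81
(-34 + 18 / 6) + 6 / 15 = -153 / 5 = -30.60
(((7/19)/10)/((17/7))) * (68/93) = 98/8835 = 0.01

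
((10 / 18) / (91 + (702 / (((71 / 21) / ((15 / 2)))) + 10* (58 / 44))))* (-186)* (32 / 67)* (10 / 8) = -9684400 / 260813781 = -0.04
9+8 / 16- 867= -1715 / 2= -857.50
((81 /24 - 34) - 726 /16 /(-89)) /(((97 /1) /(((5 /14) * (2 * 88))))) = -19.51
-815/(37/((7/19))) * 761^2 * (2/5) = -1321554122/703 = -1879877.84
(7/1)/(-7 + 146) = 7/139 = 0.05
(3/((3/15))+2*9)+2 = 35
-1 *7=-7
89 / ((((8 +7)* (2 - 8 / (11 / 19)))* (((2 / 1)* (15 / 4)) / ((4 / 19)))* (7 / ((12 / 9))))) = -15664 / 5835375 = -0.00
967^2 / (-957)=-935089 / 957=-977.10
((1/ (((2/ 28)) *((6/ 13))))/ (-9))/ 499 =-91/ 13473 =-0.01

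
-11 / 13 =-0.85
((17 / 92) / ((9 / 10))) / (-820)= -17 / 67896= -0.00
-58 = -58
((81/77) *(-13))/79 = -1053/6083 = -0.17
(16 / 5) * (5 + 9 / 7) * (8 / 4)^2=2816 / 35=80.46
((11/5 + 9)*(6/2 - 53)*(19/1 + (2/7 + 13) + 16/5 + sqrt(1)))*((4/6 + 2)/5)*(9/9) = -163456/15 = -10897.07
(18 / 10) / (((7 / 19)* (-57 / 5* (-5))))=3 / 35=0.09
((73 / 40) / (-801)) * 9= -73 / 3560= -0.02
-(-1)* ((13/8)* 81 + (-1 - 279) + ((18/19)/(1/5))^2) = -363707/2888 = -125.94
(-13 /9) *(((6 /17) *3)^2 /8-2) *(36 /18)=13975 /2601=5.37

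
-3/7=-0.43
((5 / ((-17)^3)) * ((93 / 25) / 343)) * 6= -558 / 8425795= -0.00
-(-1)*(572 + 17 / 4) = 2305 / 4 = 576.25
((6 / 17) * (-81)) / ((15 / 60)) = -1944 / 17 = -114.35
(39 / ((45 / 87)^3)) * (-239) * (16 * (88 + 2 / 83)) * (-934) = 8273357170142272 / 93375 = 88603557377.70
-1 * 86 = -86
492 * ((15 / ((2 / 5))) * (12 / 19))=221400 / 19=11652.63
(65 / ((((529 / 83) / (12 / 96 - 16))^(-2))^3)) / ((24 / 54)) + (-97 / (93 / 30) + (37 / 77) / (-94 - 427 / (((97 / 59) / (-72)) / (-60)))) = -10933731261522975214342409424238931679 / 356404612374710062818156791739260426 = -30.68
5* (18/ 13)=90/ 13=6.92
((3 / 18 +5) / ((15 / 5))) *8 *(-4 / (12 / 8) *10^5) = -99200000 / 27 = -3674074.07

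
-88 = -88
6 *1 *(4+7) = 66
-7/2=-3.50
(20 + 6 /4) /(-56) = -43 /112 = -0.38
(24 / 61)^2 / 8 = 72 / 3721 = 0.02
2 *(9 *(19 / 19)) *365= 6570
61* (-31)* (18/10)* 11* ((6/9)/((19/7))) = -873642/95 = -9196.23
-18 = -18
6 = 6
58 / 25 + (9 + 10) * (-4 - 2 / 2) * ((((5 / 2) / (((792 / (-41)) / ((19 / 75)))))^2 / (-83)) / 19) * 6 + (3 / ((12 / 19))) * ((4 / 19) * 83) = 666304181981 / 7809436800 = 85.32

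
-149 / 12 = -12.42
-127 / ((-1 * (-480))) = -127 / 480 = -0.26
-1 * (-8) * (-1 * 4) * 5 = -160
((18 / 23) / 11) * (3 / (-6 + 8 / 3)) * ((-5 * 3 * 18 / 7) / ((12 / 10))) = 3645 / 1771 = 2.06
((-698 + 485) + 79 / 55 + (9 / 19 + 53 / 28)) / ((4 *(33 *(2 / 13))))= -26524797 / 2574880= -10.30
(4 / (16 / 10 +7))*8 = 160 / 43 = 3.72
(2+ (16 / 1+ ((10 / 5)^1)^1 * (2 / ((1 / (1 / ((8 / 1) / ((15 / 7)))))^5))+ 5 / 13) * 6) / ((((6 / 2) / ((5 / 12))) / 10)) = 2244972377825 / 16108904448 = 139.36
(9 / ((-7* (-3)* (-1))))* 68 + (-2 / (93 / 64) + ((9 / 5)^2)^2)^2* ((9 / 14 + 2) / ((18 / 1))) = -14411732582627 / 851385937500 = -16.93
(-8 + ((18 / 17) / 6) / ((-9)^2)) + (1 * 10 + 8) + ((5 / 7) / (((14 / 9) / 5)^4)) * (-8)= -9256612501 / 15428826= -599.96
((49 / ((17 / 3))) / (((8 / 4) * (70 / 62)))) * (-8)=-2604 / 85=-30.64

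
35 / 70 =1 / 2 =0.50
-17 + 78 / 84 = -225 / 14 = -16.07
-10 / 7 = -1.43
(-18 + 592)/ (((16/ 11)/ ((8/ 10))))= 3157/ 10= 315.70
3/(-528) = -1/176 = -0.01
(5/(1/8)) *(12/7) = 480/7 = 68.57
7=7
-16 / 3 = -5.33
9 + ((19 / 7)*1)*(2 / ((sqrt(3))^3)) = 38*sqrt(3) / 63 + 9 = 10.04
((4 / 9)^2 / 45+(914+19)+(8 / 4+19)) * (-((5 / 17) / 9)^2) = -17386730 / 17065161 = -1.02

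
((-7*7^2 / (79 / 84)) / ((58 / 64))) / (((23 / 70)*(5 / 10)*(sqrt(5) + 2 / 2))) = 32269440 / 52693 - 32269440*sqrt(5) / 52693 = -756.97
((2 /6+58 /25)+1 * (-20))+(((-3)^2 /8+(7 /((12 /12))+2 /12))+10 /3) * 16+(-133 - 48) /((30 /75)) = -42577 /150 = -283.85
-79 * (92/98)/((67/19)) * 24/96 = -34523/6566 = -5.26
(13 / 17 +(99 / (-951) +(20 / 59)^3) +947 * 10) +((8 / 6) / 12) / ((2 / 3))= 62893414184291 / 6640724586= 9470.87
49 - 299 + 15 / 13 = -3235 / 13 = -248.85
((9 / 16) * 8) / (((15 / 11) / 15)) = 99 / 2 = 49.50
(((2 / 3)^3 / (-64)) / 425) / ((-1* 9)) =1 / 826200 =0.00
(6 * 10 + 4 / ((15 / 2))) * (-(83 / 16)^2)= -1563803 / 960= -1628.96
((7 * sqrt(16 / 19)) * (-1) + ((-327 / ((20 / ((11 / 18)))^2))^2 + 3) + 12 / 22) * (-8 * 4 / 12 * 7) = -522877648517 / 7698240000 + 1568 * sqrt(19) / 57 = 51.99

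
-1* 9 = -9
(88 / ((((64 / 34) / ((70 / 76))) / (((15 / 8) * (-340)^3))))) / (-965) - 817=12055348436 / 3667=3287523.43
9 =9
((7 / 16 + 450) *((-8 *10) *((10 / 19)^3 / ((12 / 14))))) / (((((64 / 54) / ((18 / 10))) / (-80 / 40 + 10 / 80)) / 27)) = 206872430625 / 438976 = 471261.37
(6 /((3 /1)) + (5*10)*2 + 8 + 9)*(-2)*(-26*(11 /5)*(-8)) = -544544 /5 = -108908.80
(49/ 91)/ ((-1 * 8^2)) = -0.01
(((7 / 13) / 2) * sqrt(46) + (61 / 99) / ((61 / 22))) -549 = -4939 / 9 + 7 * sqrt(46) / 26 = -546.95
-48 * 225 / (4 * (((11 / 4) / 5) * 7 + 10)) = -54000 / 277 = -194.95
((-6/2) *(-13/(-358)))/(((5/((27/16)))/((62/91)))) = -2511/100240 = -0.03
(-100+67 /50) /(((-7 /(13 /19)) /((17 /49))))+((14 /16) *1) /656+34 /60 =10038972401 /2565091200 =3.91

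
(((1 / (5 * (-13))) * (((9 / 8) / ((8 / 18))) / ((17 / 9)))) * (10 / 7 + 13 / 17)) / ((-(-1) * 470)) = -190269 / 1977684800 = -0.00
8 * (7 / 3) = 56 / 3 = 18.67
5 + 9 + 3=17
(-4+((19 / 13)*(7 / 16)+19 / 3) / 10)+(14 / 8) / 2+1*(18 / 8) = -1109 / 6240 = -0.18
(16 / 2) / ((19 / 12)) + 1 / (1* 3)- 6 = -0.61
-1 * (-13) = 13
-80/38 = -40/19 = -2.11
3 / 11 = 0.27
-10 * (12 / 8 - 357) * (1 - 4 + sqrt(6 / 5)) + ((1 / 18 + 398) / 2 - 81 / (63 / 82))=-2663993 / 252 + 711 * sqrt(30)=-6677.09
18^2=324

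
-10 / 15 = -2 / 3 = -0.67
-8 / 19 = -0.42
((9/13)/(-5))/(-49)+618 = 1968339/3185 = 618.00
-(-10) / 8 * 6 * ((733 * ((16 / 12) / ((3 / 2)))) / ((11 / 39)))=190580 / 11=17325.45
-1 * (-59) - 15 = 44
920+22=942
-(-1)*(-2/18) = -1/9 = -0.11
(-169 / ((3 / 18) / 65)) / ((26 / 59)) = -149565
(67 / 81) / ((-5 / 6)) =-134 / 135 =-0.99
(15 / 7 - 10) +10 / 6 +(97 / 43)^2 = -42781 / 38829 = -1.10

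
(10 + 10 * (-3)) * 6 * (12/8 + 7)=-1020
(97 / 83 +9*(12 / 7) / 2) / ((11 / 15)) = 77415 / 6391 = 12.11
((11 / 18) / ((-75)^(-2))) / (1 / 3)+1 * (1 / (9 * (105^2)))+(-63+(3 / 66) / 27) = 11187074861 / 1091475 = 10249.50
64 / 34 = 32 / 17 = 1.88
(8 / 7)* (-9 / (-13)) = 0.79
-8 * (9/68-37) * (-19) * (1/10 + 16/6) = -3953539/255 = -15504.07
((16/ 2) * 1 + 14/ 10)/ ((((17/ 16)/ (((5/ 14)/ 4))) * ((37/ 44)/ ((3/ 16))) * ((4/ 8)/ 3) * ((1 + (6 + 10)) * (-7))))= -4653/ 523957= -0.01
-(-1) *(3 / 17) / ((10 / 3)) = 9 / 170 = 0.05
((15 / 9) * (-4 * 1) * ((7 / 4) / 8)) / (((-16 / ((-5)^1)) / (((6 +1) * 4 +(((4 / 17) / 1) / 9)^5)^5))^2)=-2171850648846793490152112875356177764793635934384757658698851444835787780232184202922454683645100040054329556831545903552000 / 51486431911682675622006049712337503884022726642454232961756888718160841052959906882996181785938843568480865747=-42182970701335.07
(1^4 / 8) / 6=1 / 48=0.02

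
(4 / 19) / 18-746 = -745.99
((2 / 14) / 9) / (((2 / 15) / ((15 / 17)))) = 25 / 238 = 0.11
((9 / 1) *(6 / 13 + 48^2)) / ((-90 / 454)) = -6800466 / 65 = -104622.55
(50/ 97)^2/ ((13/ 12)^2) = 360000/ 1590121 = 0.23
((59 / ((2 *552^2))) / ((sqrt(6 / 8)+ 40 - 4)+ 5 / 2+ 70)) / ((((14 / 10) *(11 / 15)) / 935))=3886625 / 4782430848 - 125375 *sqrt(3) / 33477015936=0.00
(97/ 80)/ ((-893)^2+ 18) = 97/ 63797360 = 0.00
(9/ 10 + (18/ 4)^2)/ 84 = 141/ 560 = 0.25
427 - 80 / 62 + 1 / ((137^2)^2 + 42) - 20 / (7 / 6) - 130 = 21294695836164 / 76443762451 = 278.57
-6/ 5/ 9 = -2/ 15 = -0.13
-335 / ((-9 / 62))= 20770 / 9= 2307.78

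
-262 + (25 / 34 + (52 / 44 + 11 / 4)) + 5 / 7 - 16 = -1427431 / 5236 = -272.62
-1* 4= -4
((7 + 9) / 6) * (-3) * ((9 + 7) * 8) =-1024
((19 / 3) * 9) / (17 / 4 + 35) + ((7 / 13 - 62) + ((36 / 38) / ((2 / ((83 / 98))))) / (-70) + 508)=119174724033 / 266023940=447.98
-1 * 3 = -3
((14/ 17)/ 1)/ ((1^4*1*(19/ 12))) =168/ 323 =0.52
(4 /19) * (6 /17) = 24 /323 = 0.07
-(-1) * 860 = 860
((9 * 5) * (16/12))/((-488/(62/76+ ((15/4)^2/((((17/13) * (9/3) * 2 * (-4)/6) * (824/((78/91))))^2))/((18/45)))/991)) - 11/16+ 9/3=-276969879952537727/2852802769567744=-97.09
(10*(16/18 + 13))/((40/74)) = 4625/18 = 256.94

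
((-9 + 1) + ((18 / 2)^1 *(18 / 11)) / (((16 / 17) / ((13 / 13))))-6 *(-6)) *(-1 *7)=-26887 / 88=-305.53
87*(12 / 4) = 261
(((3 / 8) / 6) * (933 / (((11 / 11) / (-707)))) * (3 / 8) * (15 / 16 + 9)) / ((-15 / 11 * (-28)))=-164813517 / 40960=-4023.77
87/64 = 1.36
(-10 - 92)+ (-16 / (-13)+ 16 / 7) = -8962 / 91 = -98.48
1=1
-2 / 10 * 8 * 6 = -48 / 5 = -9.60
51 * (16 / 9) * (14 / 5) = 3808 / 15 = 253.87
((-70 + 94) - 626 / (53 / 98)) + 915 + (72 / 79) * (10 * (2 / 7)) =-6327973 / 29309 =-215.91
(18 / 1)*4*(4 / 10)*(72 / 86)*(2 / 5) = 10368 / 1075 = 9.64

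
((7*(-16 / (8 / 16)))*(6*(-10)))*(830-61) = 10335360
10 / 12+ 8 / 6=13 / 6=2.17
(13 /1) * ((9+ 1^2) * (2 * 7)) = 1820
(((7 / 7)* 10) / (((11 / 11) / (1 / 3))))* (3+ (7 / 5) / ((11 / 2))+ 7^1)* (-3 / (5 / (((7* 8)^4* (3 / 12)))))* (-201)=557438902272 / 55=10135252768.58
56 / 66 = 28 / 33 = 0.85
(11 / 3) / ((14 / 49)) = 77 / 6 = 12.83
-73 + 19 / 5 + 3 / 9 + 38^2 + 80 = 21827 / 15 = 1455.13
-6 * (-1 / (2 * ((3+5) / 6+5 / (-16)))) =144 / 49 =2.94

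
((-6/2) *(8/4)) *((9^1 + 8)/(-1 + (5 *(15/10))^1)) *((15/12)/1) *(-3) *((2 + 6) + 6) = 10710/13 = 823.85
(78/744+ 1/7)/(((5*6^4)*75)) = 43/84369600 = 0.00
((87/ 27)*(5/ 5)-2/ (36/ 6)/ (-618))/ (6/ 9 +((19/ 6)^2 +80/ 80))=11950/ 43363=0.28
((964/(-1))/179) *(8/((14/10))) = -38560/1253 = -30.77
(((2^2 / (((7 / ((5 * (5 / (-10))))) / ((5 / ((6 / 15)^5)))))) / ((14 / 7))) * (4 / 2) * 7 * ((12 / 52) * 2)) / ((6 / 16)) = -78125 / 13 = -6009.62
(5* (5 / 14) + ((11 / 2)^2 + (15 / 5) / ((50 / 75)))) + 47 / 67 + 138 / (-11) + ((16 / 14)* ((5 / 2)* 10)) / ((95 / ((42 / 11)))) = 10131481 / 392084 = 25.84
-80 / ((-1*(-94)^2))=20 / 2209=0.01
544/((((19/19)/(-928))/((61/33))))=-30794752/33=-933174.30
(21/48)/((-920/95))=-133/2944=-0.05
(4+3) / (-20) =-7 / 20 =-0.35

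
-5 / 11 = -0.45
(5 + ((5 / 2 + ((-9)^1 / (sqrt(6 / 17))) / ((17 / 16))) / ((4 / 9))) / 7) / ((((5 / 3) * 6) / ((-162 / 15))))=-351 / 56 + 1458 * sqrt(102) / 2975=-1.32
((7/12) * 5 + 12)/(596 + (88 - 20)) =179/7968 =0.02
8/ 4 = 2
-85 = -85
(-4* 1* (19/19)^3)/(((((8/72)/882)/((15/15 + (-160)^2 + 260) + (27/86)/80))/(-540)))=19066838213241/43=443414842168.40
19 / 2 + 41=101 / 2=50.50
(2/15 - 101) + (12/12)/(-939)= -157858/1565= -100.87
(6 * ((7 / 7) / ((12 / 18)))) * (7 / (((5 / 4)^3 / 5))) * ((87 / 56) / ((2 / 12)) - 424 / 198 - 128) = -5358608 / 275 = -19485.85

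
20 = 20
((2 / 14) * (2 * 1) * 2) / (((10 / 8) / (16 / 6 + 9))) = 16 / 3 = 5.33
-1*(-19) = 19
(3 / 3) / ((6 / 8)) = 4 / 3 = 1.33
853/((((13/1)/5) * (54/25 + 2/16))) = 853000/5941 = 143.58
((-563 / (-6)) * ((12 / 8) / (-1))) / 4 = -563 / 16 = -35.19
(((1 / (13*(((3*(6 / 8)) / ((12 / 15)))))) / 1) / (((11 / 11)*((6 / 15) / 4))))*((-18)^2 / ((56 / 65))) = 720 / 7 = 102.86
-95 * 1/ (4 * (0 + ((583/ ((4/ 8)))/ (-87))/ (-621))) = -5132565/ 4664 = -1100.46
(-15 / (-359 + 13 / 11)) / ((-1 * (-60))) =0.00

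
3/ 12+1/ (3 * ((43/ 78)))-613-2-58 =-115609/ 172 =-672.15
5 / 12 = 0.42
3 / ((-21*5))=-1 / 35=-0.03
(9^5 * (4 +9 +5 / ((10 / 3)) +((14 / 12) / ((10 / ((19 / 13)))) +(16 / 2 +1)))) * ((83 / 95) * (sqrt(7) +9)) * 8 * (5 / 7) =60325600014 * sqrt(7) / 8645 +542930400126 / 8645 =81265116.88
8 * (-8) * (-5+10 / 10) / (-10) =-128 / 5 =-25.60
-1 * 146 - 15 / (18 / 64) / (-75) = -6538 / 45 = -145.29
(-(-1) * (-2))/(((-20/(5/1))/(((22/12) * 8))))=22/3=7.33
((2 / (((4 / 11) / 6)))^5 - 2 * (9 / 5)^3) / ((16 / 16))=39135381.34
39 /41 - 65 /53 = -0.28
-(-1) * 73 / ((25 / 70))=204.40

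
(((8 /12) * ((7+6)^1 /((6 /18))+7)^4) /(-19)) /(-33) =4760.72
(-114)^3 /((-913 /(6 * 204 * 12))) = 21760918272 /913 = 23834521.66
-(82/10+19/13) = -628/65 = -9.66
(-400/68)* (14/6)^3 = -34300/459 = -74.73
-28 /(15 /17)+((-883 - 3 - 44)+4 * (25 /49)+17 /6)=-468861 /490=-956.86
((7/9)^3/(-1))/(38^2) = -343/1052676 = -0.00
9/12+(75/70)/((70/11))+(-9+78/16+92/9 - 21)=-49337/3528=-13.98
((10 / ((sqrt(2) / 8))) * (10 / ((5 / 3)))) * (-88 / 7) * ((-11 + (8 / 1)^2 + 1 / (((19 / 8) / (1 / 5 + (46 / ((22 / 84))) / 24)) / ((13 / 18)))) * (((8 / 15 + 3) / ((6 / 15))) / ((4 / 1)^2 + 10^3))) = -31495144 * sqrt(2) / 21717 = -2050.97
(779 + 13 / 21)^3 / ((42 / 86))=188700766166464 / 194481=970278670.75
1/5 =0.20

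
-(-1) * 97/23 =97/23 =4.22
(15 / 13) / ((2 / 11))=165 / 26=6.35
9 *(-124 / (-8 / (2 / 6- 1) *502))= -93 / 502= -0.19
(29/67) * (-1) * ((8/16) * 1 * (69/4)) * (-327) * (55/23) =1564695/536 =2919.21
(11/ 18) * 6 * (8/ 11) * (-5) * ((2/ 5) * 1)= -16/ 3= -5.33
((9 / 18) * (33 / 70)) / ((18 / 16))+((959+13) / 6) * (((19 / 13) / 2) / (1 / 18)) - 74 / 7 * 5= 2836846 / 1365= 2078.28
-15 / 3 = -5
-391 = -391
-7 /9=-0.78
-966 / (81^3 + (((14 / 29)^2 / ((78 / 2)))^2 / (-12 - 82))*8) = -48842309354202 / 26870399301612863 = -0.00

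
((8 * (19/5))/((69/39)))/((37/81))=160056/4255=37.62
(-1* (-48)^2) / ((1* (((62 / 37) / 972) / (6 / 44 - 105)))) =47790114048 / 341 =140146962.02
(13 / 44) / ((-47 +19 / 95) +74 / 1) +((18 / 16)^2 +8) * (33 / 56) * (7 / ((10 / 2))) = 3664603 / 478720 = 7.66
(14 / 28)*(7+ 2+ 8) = 17 / 2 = 8.50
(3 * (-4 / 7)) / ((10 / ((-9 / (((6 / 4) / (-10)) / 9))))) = -648 / 7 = -92.57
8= 8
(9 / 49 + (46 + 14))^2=8696601 / 2401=3622.07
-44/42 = -22/21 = -1.05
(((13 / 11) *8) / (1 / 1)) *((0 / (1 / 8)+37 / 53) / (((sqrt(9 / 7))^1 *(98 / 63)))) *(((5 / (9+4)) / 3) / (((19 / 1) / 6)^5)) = 5754240 *sqrt(7) / 10104960019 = 0.00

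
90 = 90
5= 5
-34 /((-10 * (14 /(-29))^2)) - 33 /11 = 11357 /980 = 11.59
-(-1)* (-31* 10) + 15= -295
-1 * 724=-724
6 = 6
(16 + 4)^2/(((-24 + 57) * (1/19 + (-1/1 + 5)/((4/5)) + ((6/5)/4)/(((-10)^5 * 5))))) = 38000000000/15839998119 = 2.40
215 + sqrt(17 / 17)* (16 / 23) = 4961 / 23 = 215.70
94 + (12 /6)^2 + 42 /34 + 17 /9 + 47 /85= 77783 /765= 101.68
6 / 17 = 0.35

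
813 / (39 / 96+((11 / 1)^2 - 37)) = 26016 / 2701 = 9.63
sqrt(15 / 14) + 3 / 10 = 3 / 10 + sqrt(210) / 14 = 1.34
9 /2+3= 15 /2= 7.50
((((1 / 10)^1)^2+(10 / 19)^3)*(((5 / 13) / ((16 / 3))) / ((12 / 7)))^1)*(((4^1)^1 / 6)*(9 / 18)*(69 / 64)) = 17204299 / 7304560640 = 0.00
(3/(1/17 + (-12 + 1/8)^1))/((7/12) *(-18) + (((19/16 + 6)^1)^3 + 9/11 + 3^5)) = -18382848/43777908463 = -0.00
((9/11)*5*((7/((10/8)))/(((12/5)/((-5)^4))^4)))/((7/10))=476837158203125/3168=150516779735.83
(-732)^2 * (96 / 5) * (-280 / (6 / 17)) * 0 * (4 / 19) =0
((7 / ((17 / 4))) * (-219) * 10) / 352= -7665 / 748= -10.25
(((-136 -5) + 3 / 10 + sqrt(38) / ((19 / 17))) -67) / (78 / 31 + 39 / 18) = -2883 / 65 + 3162 * sqrt(38) / 16549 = -43.18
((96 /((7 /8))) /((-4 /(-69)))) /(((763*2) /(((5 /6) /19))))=5520 /101479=0.05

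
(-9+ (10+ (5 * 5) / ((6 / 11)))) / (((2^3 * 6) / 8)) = 281 / 36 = 7.81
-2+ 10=8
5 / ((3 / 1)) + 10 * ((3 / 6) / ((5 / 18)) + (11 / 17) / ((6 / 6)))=1333 / 51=26.14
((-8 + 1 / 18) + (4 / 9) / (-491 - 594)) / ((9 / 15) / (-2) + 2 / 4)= -51721 / 1302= -39.72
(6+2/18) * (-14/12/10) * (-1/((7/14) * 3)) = 77/162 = 0.48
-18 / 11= -1.64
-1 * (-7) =7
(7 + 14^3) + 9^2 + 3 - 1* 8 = 2827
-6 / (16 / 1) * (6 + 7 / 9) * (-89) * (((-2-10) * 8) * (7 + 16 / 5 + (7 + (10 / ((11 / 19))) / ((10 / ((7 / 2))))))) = -504798.29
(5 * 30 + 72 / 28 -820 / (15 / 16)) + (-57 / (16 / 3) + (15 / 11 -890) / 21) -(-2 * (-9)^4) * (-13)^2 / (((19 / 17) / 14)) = 1950668807929 / 70224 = 27777808.27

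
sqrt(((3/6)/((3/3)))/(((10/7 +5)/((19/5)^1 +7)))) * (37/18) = 37 * sqrt(21)/90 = 1.88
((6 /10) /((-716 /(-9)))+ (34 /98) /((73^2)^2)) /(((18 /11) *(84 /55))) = 4546082978063 /1506441717512928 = 0.00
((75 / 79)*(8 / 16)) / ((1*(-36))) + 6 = 11351 / 1896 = 5.99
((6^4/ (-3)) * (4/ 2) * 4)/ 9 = -384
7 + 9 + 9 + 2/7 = 177/7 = 25.29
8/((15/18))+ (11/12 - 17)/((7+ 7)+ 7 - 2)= 9979/1140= 8.75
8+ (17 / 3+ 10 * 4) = 161 / 3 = 53.67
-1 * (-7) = 7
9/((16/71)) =639/16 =39.94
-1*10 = -10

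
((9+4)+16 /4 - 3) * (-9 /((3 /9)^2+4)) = -1134 /37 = -30.65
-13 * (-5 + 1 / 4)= 247 / 4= 61.75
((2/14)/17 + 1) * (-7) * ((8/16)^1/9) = -20/51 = -0.39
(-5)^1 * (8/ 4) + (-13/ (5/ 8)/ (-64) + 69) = 2373/ 40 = 59.32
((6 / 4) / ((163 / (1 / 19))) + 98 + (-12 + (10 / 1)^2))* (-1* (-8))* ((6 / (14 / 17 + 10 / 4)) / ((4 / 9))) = 2115231732 / 349961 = 6044.19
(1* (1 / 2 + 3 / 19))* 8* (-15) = -78.95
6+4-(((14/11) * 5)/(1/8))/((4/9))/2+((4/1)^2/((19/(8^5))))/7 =5698008/1463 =3894.74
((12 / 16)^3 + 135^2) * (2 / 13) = 1166427 / 416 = 2803.91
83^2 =6889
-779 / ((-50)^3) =779 / 125000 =0.01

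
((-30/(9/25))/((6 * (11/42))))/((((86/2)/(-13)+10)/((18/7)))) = -6500/319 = -20.38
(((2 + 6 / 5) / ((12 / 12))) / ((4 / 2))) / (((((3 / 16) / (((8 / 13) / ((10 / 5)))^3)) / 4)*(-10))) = -16384 / 164775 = -0.10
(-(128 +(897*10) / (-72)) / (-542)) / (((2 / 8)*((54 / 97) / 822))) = 544849 / 14634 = 37.23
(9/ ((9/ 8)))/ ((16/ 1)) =1/ 2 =0.50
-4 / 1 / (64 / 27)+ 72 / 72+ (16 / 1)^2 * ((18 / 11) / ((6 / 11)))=12277 / 16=767.31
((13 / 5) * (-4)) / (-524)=13 / 655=0.02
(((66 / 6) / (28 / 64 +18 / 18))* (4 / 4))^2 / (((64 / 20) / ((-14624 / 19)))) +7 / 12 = -14083.62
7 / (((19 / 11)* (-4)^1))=-77 / 76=-1.01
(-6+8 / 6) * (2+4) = -28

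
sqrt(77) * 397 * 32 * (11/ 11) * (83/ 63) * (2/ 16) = 131804 * sqrt(77)/ 63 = 18358.34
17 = 17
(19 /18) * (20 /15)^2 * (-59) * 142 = -1273456 /81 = -15721.68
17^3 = 4913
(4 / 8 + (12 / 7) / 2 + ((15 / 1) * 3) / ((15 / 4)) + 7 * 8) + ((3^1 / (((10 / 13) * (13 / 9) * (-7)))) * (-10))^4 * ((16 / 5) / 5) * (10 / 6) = 7333969 / 24010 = 305.45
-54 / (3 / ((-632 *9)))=102384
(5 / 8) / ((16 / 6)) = 15 / 64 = 0.23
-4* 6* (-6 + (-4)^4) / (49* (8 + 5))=-6000 / 637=-9.42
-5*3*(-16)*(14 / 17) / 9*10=11200 / 51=219.61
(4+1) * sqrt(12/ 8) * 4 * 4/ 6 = 20 * sqrt(6)/ 3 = 16.33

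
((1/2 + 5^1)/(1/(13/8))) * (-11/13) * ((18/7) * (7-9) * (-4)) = -1089/7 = -155.57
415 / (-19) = -415 / 19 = -21.84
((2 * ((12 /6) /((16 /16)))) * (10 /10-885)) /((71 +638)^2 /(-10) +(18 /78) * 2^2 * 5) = 459680 /6534253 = 0.07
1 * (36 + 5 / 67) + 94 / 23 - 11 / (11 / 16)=37233 / 1541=24.16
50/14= 25/7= 3.57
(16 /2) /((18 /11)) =44 /9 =4.89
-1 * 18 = -18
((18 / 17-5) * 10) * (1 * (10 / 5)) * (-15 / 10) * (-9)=-18090 / 17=-1064.12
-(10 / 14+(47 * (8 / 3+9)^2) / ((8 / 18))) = -403045 / 28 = -14394.46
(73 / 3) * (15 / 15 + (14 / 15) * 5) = 1241 / 9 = 137.89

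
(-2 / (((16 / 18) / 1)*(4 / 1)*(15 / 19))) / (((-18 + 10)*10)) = 57 / 6400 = 0.01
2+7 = 9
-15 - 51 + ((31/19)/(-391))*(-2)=-65.99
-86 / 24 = -43 / 12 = -3.58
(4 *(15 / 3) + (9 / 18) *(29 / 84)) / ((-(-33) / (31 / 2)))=105059 / 11088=9.48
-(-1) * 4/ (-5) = -4/ 5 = -0.80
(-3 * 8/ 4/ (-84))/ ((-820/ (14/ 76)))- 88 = -5484161/ 62320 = -88.00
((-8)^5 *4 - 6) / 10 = -65539 / 5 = -13107.80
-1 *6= -6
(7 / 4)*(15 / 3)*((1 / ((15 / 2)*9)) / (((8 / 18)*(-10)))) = -7 / 240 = -0.03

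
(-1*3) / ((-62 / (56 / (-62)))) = -42 / 961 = -0.04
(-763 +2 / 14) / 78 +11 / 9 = -7009 / 819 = -8.56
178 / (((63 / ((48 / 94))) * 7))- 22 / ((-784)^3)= 7002162703 / 33973266432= 0.21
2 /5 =0.40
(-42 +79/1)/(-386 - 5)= -37/391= -0.09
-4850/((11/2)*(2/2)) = -9700/11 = -881.82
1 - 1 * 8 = -7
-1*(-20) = 20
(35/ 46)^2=1225/ 2116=0.58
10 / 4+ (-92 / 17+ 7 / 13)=-1049 / 442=-2.37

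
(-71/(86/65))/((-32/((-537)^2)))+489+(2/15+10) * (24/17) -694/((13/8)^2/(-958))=735865.49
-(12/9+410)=-1234/3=-411.33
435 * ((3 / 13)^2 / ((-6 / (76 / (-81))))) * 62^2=21180440 / 1521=13925.34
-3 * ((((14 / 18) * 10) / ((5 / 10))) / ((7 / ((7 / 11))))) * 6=-280 / 11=-25.45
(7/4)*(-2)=-7/2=-3.50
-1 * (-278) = 278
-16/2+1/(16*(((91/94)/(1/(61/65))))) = -27093/3416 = -7.93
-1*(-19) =19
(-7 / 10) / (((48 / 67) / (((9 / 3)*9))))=-4221 / 160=-26.38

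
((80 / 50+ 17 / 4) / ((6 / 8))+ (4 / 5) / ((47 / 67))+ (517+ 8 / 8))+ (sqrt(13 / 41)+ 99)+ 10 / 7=sqrt(533) / 41+ 1032022 / 1645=627.93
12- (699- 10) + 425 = -252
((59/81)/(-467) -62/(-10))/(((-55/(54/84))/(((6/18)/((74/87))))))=-16998959/598717350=-0.03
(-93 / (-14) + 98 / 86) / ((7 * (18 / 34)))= 2.10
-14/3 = -4.67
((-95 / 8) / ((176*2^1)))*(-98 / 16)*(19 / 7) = 12635 / 22528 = 0.56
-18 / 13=-1.38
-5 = -5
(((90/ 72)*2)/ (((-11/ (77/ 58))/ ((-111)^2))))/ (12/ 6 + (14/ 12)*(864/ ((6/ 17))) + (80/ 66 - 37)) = -14230755/ 10803428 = -1.32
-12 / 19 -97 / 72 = -2707 / 1368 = -1.98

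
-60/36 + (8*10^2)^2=639998.33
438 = 438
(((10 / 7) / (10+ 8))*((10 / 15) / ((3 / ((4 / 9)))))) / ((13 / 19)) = 760 / 66339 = 0.01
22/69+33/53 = 3443/3657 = 0.94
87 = 87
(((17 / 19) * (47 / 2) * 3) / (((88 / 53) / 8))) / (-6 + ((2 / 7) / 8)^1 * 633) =592858 / 32395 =18.30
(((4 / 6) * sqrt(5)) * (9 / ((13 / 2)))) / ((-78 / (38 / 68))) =-19 * sqrt(5) / 2873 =-0.01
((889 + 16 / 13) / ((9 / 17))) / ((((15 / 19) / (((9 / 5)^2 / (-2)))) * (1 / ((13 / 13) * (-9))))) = 100928133 / 3250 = 31054.81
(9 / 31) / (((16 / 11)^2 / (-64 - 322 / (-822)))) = -9489909 / 1087232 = -8.73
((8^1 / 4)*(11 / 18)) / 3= 11 / 27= 0.41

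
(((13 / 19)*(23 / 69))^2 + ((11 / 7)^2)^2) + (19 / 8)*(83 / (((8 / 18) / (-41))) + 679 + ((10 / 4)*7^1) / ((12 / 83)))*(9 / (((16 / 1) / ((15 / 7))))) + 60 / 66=-19621.80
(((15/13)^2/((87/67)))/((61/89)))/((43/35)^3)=19174771875/23769492227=0.81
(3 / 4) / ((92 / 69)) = 9 / 16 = 0.56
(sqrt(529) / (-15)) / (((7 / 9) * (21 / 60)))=-276 / 49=-5.63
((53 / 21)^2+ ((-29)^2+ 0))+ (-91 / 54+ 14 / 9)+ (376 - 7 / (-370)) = 1223.26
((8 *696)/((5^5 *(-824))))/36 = -58/965625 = -0.00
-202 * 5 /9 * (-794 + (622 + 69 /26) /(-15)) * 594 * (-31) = -22448712682 /13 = -1726824052.46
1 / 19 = 0.05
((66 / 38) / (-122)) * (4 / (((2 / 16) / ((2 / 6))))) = -176 / 1159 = -0.15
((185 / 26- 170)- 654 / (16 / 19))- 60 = -103949 / 104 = -999.51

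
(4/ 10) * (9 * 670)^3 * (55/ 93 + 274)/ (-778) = -373276417926600/ 12059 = -30954176791.33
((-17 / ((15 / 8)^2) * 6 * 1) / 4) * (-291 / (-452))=-13192 / 2825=-4.67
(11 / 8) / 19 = 11 / 152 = 0.07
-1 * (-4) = 4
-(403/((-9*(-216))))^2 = -162409/3779136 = -0.04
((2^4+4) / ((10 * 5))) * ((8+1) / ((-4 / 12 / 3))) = -32.40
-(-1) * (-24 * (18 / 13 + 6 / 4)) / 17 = -4.07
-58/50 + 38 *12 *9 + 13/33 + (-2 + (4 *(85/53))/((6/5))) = 179560204/43725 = 4106.58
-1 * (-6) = 6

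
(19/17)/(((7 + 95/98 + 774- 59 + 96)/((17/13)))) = 1862/1043367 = 0.00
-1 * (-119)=119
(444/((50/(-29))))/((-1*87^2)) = 0.03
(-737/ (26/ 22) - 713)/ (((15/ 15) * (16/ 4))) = -4344/ 13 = -334.15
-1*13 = -13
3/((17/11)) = 33/17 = 1.94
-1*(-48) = 48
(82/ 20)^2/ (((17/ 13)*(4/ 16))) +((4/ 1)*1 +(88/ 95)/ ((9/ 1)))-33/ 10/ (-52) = 420124127/ 7558200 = 55.59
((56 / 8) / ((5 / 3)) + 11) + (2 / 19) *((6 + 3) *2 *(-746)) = -132836 / 95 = -1398.27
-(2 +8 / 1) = -10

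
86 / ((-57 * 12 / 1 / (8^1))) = -172 / 171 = -1.01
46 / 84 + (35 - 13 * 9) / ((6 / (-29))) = 16669 / 42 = 396.88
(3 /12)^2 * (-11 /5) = -11 /80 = -0.14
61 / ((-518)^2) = 61 / 268324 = 0.00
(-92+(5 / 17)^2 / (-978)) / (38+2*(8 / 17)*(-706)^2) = -26003089 / 132602691372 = -0.00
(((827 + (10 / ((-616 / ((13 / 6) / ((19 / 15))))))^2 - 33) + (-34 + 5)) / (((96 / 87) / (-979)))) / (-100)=54093925596713 / 7969955840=6787.23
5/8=0.62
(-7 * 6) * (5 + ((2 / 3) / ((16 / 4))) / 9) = -1897 / 9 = -210.78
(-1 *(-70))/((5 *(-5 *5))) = -14/25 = -0.56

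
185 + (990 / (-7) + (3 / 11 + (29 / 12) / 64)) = 2595001 / 59136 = 43.88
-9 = -9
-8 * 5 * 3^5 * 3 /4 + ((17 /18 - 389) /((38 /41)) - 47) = -5304893 /684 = -7755.69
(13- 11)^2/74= 0.05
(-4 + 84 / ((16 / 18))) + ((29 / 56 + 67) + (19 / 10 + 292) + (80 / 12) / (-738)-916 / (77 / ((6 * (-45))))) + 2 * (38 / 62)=55340842657 / 15099480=3665.08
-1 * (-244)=244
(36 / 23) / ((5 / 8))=288 / 115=2.50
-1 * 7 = -7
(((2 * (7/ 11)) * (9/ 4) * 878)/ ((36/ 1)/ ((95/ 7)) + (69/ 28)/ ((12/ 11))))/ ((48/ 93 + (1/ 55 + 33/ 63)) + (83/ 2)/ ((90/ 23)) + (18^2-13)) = 459768197952/ 289798469593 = 1.59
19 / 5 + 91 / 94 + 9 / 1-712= -328169 / 470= -698.23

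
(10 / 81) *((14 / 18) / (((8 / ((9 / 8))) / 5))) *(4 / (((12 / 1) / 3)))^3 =175 / 2592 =0.07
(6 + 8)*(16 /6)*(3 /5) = 112 /5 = 22.40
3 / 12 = 1 / 4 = 0.25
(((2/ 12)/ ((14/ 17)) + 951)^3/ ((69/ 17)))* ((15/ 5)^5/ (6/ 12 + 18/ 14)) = 26015179114754751/ 901600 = 28854457758.16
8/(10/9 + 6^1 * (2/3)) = 36/23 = 1.57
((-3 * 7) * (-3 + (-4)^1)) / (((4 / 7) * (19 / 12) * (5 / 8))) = 24696 / 95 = 259.96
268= 268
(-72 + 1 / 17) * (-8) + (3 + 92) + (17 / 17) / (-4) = 45579 / 68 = 670.28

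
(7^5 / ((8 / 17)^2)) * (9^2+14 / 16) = 3181481065 / 512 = 6213830.21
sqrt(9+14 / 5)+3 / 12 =3.69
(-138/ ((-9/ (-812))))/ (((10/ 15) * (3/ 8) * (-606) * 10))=37352/ 4545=8.22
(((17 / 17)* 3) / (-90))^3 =-1 / 27000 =-0.00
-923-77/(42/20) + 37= -2768/3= -922.67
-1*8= -8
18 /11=1.64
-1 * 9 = -9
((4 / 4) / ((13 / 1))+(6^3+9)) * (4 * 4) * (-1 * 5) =-234080 / 13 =-18006.15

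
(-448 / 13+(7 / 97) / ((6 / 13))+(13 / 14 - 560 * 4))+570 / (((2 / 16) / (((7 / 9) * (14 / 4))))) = 10139.96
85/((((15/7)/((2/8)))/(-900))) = -8925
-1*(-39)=39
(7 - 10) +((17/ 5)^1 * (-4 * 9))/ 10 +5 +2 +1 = -181/ 25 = -7.24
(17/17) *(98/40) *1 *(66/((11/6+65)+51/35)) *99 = 3361743/14341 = 234.41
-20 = -20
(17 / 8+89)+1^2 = 737 / 8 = 92.12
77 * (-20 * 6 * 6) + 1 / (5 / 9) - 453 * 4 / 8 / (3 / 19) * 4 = -305881 / 5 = -61176.20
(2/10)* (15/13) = 3/13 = 0.23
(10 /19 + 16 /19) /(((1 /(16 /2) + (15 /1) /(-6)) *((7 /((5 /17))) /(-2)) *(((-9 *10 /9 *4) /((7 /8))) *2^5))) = -13 /392768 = -0.00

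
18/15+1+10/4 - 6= -13/10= -1.30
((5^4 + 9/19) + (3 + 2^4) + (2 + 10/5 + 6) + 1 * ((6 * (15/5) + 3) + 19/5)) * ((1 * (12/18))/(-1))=-129062/285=-452.85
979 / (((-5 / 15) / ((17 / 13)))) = -49929 / 13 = -3840.69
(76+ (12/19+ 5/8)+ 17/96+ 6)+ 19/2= 169511/1824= 92.93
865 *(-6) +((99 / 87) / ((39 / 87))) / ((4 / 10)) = -134775 / 26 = -5183.65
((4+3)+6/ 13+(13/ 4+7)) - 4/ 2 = 817/ 52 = 15.71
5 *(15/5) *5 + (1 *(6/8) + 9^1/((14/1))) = 2139/28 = 76.39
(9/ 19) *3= 27/ 19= 1.42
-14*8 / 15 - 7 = -217 / 15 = -14.47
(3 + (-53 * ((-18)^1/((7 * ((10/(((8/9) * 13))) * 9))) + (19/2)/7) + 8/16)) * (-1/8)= 6.37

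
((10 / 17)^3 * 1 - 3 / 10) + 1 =44391 / 49130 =0.90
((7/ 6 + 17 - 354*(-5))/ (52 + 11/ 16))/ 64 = 0.53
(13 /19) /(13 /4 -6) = -52 /209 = -0.25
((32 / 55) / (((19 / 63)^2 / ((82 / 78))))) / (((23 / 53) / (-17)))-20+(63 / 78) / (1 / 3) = -256658789 / 913330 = -281.01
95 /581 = 0.16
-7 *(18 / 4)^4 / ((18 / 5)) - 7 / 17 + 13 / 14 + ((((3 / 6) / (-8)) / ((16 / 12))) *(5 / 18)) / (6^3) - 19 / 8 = -7888392307 / 9870336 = -799.20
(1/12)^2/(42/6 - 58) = -1/7344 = -0.00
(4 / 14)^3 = 8 / 343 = 0.02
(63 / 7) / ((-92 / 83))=-747 / 92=-8.12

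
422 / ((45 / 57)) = 8018 / 15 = 534.53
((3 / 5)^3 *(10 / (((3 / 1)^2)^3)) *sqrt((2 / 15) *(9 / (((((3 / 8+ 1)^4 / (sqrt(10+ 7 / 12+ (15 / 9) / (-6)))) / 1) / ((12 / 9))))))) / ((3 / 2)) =512 *sqrt(15) *371^(1 / 4) / 3675375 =0.00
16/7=2.29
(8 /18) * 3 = 4 /3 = 1.33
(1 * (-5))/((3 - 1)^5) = -5/32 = -0.16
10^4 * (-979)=-9790000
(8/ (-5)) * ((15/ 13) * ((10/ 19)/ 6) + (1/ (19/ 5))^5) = -5277840/ 32189287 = -0.16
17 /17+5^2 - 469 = -443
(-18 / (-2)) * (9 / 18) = 4.50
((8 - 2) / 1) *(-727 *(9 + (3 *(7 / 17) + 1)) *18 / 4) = -3749139 / 17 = -220537.59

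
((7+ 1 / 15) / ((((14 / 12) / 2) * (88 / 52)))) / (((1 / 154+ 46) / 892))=378208 / 2725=138.79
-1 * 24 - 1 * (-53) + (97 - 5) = 121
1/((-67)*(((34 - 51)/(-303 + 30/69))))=-6959/26197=-0.27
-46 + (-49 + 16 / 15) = -1409 / 15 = -93.93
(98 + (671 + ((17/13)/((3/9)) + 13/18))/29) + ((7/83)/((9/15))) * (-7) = 67765517/563238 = 120.31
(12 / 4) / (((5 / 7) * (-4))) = -21 / 20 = -1.05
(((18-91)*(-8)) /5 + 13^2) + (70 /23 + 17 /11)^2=98208466 /320045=306.86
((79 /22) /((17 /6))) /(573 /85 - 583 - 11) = -395 /183029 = -0.00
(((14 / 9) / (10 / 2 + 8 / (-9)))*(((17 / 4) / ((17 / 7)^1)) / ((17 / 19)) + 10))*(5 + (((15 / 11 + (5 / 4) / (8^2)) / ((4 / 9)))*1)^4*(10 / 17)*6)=1520.37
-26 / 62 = -0.42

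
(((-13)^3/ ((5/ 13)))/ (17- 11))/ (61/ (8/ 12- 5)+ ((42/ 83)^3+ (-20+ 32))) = 212300510591/ 434253150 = 488.89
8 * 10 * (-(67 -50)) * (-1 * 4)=5440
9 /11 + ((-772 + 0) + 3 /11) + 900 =1420 /11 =129.09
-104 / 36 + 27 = 24.11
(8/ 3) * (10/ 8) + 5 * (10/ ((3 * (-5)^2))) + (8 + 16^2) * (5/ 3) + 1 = 445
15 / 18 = 5 / 6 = 0.83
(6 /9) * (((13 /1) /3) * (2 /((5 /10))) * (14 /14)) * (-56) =-5824 /9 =-647.11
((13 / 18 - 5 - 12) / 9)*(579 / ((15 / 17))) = -1186.83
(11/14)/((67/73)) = 803/938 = 0.86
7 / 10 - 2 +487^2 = 2371677 / 10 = 237167.70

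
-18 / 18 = -1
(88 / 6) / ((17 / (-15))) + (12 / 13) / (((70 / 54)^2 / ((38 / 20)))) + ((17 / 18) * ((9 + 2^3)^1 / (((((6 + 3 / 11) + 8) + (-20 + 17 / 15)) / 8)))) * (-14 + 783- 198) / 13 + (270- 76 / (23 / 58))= -41119733427898 / 35398647375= -1161.62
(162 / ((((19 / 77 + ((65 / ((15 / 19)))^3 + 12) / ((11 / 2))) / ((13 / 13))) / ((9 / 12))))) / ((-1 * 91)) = -72171 / 5485328446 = -0.00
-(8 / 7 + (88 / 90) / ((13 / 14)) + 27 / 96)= -324599 / 131040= -2.48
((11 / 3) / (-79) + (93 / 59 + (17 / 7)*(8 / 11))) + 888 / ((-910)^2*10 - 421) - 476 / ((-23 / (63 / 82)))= 53797817773397398 / 2802478088565309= 19.20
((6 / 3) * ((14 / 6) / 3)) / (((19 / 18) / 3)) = 84 / 19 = 4.42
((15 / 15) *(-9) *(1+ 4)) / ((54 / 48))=-40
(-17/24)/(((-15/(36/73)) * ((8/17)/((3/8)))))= 867/46720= 0.02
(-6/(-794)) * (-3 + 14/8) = -15/1588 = -0.01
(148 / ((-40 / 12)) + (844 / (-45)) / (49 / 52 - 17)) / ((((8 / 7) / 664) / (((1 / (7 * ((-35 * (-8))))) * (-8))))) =134828686 / 1315125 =102.52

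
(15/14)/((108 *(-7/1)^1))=-0.00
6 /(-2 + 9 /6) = -12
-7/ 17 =-0.41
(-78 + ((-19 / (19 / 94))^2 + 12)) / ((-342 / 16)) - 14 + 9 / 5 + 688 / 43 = -347551 / 855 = -406.49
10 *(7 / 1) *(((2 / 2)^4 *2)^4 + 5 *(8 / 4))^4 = 31988320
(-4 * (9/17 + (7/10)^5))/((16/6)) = -1.05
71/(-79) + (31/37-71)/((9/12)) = -828217/8769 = -94.45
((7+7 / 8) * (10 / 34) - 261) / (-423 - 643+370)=11727 / 31552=0.37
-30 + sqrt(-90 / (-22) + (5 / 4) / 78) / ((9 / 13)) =-30 + sqrt(12093510) / 1188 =-27.07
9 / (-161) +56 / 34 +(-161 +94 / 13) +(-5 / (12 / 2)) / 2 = -152.59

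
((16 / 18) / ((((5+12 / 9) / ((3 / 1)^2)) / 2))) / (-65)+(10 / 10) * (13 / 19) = 797 / 1235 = 0.65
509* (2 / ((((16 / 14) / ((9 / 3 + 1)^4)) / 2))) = 456064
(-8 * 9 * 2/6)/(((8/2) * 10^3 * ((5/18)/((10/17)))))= -27/2125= -0.01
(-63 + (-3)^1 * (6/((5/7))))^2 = 194481/25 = 7779.24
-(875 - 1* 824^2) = 678101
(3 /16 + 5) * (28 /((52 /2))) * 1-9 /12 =503 /104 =4.84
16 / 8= 2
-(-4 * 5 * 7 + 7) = 133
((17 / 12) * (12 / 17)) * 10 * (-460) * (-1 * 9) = 41400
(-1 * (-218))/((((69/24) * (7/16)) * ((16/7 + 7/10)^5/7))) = 46898252800000/9171899061127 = 5.11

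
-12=-12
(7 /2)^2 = 49 /4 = 12.25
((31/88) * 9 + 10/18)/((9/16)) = 5902/891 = 6.62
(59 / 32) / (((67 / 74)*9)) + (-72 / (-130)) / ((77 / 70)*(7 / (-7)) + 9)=2936597 / 9908496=0.30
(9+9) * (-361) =-6498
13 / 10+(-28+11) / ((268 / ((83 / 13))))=15591 / 17420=0.90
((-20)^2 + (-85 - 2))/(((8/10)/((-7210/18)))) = -5641825/36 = -156717.36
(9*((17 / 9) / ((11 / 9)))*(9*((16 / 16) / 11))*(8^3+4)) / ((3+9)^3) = 6579 / 1936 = 3.40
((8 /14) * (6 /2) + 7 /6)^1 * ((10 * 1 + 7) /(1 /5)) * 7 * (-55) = -565675 /6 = -94279.17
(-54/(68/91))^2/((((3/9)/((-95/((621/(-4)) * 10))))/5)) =63722295/13294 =4793.31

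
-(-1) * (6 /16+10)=10.38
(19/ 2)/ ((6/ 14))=133/ 6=22.17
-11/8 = -1.38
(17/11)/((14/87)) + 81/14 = 1185/77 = 15.39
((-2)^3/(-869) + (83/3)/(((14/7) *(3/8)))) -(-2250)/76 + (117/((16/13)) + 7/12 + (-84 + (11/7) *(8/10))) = 6607833041/83215440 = 79.41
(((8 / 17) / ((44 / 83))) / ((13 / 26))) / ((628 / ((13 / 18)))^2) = 14027 / 5973734448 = 0.00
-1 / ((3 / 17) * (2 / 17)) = -289 / 6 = -48.17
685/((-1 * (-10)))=137/2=68.50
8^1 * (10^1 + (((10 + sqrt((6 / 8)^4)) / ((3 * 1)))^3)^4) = 542802266247801493648948321 / 18698417887260966912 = 29029315.18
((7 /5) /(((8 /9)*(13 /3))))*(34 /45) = 357 /1300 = 0.27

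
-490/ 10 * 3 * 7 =-1029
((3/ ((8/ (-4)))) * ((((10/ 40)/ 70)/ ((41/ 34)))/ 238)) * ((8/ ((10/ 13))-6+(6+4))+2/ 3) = -113/ 401800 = -0.00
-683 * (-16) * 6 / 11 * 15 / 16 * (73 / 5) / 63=99718 / 77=1295.04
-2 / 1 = -2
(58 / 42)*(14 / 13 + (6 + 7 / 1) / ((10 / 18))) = 46139 / 1365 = 33.80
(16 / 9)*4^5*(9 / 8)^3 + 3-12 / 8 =5187 / 2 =2593.50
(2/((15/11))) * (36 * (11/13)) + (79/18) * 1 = 57407/1170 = 49.07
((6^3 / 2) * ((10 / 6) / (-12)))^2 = 225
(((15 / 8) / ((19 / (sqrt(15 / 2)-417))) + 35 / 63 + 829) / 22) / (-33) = -1078537 / 993168-5 * sqrt(30) / 73568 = -1.09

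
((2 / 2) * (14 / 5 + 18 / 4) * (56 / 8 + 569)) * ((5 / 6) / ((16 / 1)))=219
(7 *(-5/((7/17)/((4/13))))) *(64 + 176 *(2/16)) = -29240/13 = -2249.23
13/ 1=13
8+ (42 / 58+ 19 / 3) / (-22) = 7349 / 957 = 7.68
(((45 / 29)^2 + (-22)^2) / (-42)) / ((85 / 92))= -18817174 / 1501185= -12.53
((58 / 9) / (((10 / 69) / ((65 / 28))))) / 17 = 8671 / 1428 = 6.07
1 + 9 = 10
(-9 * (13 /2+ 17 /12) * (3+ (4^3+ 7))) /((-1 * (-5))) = -2109 /2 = -1054.50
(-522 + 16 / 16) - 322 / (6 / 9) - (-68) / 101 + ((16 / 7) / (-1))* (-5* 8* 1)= -911.90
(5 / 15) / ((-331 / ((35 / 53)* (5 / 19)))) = -175 / 999951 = -0.00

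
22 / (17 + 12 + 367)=1 / 18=0.06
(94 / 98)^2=2209 / 2401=0.92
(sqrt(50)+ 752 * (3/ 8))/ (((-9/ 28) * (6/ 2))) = -2632/ 9 - 140 * sqrt(2)/ 27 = -299.78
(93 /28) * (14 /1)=93 /2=46.50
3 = 3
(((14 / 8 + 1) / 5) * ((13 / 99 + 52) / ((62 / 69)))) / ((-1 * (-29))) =118703 / 107880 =1.10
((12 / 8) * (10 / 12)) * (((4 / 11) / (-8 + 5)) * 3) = -5 / 11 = -0.45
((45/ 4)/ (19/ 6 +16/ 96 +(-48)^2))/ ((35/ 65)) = 1755/ 193816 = 0.01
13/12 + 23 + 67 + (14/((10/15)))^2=6385/12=532.08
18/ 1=18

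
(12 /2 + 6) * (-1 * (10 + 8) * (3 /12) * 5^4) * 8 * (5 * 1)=-1350000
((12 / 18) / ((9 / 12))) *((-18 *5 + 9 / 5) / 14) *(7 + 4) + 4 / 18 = -2762 / 45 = -61.38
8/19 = 0.42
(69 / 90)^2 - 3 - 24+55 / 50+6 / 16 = -44887 / 1800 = -24.94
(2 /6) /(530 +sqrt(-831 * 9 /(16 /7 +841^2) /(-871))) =2285522282290 /3633980428684041-sqrt(25084685124681) /1211326809561347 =0.00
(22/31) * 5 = 110/31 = 3.55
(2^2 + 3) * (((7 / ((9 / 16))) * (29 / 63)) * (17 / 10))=27608 / 405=68.17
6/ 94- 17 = -796/ 47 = -16.94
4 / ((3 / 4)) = 16 / 3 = 5.33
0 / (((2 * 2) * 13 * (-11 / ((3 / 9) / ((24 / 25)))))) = 0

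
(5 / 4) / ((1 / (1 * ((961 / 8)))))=4805 / 32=150.16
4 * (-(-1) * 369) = 1476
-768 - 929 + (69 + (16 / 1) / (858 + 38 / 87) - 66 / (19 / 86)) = -683501356 / 354749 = -1926.72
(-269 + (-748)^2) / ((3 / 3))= 559235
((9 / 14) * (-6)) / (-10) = 27 / 70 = 0.39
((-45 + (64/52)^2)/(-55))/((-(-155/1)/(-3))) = -22047/1440725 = -0.02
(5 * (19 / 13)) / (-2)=-95 / 26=-3.65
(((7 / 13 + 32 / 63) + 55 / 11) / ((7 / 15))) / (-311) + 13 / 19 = 7255733 / 11292099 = 0.64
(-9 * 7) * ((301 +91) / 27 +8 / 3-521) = 95221 / 3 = 31740.33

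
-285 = -285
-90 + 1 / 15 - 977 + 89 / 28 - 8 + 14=-1057.75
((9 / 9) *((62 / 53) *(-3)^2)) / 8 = 279 / 212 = 1.32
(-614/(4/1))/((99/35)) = -10745/198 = -54.27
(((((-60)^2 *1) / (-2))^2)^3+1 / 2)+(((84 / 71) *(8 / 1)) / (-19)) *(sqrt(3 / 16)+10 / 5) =91764980351999999998661 / 2698 - 168 *sqrt(3) / 1349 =34012223999999999999.29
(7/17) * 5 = 2.06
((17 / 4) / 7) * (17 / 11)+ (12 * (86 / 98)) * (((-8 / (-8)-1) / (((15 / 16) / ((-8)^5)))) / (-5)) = 289 / 308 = 0.94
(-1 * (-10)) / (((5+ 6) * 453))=10 / 4983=0.00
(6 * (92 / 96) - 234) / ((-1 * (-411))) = -913 / 1644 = -0.56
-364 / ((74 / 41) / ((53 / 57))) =-395486 / 2109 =-187.52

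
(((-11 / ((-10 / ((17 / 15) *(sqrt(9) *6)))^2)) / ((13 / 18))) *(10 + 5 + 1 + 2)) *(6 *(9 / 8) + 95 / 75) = -28582389 / 3125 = -9146.36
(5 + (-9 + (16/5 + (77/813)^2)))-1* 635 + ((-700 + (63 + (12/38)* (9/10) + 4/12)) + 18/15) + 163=-13914386414/12558411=-1107.97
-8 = -8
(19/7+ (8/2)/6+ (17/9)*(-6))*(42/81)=-334/81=-4.12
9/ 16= 0.56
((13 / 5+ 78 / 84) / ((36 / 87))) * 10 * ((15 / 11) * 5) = 179075 / 308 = 581.41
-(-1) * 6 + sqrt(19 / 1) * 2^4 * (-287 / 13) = 6 -4592 * sqrt(19) / 13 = -1533.70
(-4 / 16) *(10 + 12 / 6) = -3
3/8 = 0.38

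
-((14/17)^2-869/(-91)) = -10.23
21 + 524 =545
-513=-513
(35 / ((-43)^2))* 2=70 / 1849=0.04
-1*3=-3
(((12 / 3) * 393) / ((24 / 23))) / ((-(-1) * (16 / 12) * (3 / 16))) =6026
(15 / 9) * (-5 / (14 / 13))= -325 / 42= -7.74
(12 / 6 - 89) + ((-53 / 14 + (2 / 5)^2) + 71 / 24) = -368203 / 4200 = -87.67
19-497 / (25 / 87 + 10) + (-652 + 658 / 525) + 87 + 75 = -6954934 / 13425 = -518.06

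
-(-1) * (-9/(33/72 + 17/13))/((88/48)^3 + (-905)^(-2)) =-496761595200/600657492541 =-0.83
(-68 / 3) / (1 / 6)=-136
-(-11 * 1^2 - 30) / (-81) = -41 / 81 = -0.51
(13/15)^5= 371293/759375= 0.49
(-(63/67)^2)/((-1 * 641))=3969/2877449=0.00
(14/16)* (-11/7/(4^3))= -11/512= -0.02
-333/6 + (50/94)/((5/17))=-5047/94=-53.69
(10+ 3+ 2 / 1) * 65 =975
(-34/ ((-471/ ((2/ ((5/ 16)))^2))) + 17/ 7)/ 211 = 443887/ 17391675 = 0.03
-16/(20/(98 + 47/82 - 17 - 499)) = 68458/205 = 333.94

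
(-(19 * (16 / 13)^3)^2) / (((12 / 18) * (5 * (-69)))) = 3028287488 / 555083035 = 5.46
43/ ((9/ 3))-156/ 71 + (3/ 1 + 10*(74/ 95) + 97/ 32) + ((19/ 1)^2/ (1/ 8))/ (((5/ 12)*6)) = 764822699/ 647520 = 1181.16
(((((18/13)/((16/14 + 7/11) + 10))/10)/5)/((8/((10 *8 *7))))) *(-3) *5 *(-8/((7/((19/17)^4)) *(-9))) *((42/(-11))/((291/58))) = 35555739072/95525222767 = 0.37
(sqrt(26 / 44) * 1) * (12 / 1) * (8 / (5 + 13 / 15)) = 90 * sqrt(286) / 121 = 12.58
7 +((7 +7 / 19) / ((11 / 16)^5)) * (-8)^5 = -4810341951737 / 3059969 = -1572023.10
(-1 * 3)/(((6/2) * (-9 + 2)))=1/7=0.14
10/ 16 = 5/ 8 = 0.62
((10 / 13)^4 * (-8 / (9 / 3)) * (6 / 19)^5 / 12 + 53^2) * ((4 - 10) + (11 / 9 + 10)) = 9336647731849397 / 636478771851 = 14669.22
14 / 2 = 7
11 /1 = 11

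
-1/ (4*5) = -1/ 20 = -0.05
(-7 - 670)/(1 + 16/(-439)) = -297203/423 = -702.61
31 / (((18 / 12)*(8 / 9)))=23.25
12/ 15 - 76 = -376/ 5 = -75.20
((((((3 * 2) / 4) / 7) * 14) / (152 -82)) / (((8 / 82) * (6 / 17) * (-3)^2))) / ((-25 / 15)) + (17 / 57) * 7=319957 / 159600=2.00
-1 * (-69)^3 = 328509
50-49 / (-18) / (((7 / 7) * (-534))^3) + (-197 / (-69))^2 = 84316469318351 / 1449946400688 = 58.15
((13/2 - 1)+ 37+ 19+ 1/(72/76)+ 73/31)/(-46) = -1.41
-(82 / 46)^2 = -1681 / 529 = -3.18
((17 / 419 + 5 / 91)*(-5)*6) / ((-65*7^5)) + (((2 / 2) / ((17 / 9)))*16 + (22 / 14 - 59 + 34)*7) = -22026749416832 / 141624336763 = -155.53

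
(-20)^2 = 400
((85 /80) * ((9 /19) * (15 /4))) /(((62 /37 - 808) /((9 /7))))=-764235 /253947008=-0.00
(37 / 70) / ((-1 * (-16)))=37 / 1120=0.03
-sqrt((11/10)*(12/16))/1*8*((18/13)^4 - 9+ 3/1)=16.89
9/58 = 0.16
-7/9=-0.78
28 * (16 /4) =112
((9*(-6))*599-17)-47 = -32410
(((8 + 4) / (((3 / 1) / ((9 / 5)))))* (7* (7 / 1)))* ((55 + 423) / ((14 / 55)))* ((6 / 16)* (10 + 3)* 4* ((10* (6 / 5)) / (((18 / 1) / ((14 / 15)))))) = 40192152 / 5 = 8038430.40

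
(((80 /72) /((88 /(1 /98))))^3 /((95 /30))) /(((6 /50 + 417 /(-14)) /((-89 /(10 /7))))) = 55625 /39218674316887296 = 0.00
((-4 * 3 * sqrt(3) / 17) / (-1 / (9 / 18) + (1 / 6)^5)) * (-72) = -6718464 * sqrt(3) / 264367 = -44.02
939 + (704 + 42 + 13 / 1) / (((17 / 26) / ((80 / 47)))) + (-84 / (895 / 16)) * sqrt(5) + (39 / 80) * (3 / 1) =186411963 / 63920 - 1344 * sqrt(5) / 895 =2912.97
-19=-19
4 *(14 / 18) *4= 112 / 9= 12.44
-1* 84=-84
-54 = -54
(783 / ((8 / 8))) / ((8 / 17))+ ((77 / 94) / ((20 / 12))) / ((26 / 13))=3128547 / 1880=1664.12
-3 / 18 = -1 / 6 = -0.17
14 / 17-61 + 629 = 9670 / 17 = 568.82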